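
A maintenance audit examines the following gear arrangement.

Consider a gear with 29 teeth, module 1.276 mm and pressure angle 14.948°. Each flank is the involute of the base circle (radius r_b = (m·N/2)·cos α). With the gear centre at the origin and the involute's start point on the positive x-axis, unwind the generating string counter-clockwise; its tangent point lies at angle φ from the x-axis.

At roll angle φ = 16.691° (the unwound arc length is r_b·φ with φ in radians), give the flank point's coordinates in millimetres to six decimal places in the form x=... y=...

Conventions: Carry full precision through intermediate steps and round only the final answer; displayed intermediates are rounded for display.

x=18.618385 y=0.146061

single-mesh involute tooth geometry (29T wheel at module 1.276)
pitch radius r_p = m·N/2 = 1.276·29/2 = 18.502000
base radius r_b = r_p·cos α = 18.502000·cos 14.948° = 17.875898
roll angle φ = 16.691° = 0.29131291 rad
x = r_b·(cos φ + φ·sin φ) = 18.618385
y = r_b·(sin φ − φ·cos φ) = 0.146061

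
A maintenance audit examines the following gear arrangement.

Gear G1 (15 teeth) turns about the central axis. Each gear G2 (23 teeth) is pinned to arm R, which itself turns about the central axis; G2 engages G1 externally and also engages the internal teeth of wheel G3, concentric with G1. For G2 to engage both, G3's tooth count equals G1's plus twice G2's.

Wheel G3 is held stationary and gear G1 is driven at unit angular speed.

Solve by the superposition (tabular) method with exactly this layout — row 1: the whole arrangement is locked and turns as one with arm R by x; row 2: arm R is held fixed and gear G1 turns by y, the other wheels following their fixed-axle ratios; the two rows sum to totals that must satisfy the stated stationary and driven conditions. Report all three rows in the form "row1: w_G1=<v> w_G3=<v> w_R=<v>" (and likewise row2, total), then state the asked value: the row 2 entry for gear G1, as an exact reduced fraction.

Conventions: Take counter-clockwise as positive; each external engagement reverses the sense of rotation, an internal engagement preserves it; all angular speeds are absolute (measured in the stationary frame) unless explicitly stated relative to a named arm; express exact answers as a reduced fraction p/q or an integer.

row1: w_G1=15/76 w_G3=15/76 w_R=15/76
row2: w_G1=61/76 w_G3=-15/76 w_R=0
total: w_G1=1 w_G3=0 w_R=15/76
asked value: 61/76

recognized (axles ride arm R): planetary set, 15/23/61 teeth
row 1: whole set turns with the arm by x
row 2 — arm fixed, fixed-axis ratios: sun y, ring −(15/61)·y, arm 0
boundary: total ω_ring = x − (15/61)·y = 0 and total ω_sun = x + y = 1  ⇒  y = 61/76, x = 15/76
row 2 ring = −(15/61)·61/76 = -15/76
totals (row 1 + row 2): sun 15/76 + 61/76 = 1, ring 15/76 + (-15/76) = 0, arm 15/76 + 0 = 15/76
asked cell (row2, sun) = 61/76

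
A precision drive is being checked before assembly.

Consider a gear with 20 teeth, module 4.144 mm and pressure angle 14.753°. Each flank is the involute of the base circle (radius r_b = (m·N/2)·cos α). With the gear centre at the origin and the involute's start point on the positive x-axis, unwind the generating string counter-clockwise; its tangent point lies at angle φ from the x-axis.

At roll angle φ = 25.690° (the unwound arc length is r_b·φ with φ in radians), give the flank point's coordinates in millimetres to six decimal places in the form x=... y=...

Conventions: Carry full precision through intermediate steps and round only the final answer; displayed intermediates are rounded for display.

single-mesh involute tooth geometry (20T wheel at module 4.144)
pitch radius r_p = m·N/2 = 4.144·20/2 = 41.440000
base radius r_b = r_p·cos α = 41.440000·cos 14.753° = 40.073831
roll angle φ = 25.690° = 0.44837508 rad
x = r_b·(cos φ + φ·sin φ) = 43.901848
y = r_b·(sin φ − φ·cos φ) = 1.180070

x=43.901848 y=1.180070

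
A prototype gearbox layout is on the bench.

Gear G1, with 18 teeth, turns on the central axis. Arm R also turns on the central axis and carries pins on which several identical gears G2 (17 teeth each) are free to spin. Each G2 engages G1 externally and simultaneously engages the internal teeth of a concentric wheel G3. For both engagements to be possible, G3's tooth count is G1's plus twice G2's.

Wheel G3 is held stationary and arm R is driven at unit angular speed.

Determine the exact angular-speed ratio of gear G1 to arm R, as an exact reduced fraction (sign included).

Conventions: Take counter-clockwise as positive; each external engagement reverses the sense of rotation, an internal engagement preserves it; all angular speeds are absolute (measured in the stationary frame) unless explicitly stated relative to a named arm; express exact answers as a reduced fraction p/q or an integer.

35/9

recognized (axles ride arm R): planetary set, 18/17/52 teeth
ring teeth: 18 + 2·17 = 52
18(ω_sun−ω_arm) = −52(ω_ring−ω_arm),  ω_ring = 0, ω_arm = 1
ω_sun = 1 − (52/18)(0−1) = 35/9
ω_out/ω_in = 35/9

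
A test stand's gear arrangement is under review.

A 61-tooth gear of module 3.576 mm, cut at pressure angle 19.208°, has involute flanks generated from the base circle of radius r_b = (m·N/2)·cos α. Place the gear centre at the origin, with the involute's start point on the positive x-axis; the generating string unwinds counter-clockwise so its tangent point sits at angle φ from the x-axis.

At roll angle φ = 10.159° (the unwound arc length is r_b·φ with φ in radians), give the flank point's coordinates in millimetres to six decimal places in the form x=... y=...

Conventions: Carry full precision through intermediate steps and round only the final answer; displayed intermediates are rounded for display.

single-mesh involute tooth geometry (61T wheel at module 3.576)
pitch radius r_p = m·N/2 = 3.576·61/2 = 109.068000
base radius r_b = r_p·cos α = 109.068000·cos 19.208° = 102.996233
roll angle φ = 10.159° = 0.17730800 rad
x = r_b·(cos φ + φ·sin φ) = 104.602535
y = r_b·(sin φ − φ·cos φ) = 0.190774

x=104.602535 y=0.190774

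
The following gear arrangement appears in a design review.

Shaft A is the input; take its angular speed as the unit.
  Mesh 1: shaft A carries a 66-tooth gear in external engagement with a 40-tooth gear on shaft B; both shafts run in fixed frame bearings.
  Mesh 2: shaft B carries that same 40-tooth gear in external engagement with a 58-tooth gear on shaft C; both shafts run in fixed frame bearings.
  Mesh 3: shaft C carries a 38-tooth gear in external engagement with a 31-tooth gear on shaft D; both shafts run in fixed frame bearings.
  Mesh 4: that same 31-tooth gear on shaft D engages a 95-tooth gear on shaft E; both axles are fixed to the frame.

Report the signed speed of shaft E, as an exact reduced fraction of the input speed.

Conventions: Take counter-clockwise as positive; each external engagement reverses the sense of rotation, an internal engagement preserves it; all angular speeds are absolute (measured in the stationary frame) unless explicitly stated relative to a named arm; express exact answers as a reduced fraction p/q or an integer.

66/145

4-mesh fixed-axis compound train (all bearings frame-fixed)
mesh 1 [66T→40T]: |ω|/ω_in = 1×66/40 = 33/20, sense flips to −
mesh 2 [40T→58T]: |ω|/ω_in = (33/20)×40/58 = 33/29, sense flips to +
mesh 3 [38T→31T]: |ω|/ω_in = (33/29)×38/31 = 1254/899, sense flips to −
mesh 4 [31T→95T]: |ω|/ω_in = (1254/899)×31/95 = 66/145, sense flips to +
signed output speed (× input speed) = 66/145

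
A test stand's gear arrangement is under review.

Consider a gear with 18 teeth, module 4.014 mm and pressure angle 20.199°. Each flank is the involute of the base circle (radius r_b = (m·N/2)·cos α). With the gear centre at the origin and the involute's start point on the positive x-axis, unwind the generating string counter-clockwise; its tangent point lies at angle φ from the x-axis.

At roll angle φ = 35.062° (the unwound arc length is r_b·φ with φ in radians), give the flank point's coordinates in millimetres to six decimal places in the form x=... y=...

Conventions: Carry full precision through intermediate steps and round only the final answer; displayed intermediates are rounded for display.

topology: single-mesh involute geometry — m = 4.014, N = 18
pitch radius r_p = m·N/2 = 4.014·18/2 = 36.126000
base radius r_b = r_p·cos α = 36.126000·cos 20.199° = 33.904217
roll angle φ = 35.062° = 0.61194734 rad
x = r_b·(cos φ + φ·sin φ) = 39.670364
y = r_b·(sin φ − φ·cos φ) = 2.494154

x=39.670364 y=2.494154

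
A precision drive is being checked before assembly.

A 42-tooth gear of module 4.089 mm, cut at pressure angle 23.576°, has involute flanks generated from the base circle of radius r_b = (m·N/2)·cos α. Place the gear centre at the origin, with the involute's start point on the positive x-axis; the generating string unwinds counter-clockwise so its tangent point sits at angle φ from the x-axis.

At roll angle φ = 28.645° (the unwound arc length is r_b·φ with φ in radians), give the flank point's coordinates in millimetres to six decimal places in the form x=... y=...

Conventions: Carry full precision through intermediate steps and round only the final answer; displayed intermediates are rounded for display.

x=87.931126 y=3.197027

class = single-mesh tooth geometry [base-circle involute, m = 4.089, 42T]
pitch radius r_p = m·N/2 = 4.089·42/2 = 85.869000
base radius r_b = r_p·cos α = 85.869000·cos 23.576° = 78.701544
roll angle φ = 28.645° = 0.49994956 rad
x = r_b·(cos φ + φ·sin φ) = 87.931126
y = r_b·(sin φ − φ·cos φ) = 3.197027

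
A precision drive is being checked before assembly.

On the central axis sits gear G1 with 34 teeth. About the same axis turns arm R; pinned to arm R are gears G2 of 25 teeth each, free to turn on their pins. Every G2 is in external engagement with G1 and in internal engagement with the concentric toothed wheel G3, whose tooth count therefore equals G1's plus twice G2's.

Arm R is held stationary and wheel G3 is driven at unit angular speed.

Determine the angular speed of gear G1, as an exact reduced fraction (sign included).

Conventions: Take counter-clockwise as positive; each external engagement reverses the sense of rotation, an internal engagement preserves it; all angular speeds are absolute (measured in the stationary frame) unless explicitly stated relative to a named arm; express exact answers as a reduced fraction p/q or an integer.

-42/17

class = planetary set [G3 = 34+2·25 = 84; Willis about the carrier]
ring teeth: 34 + 2·25 = 84
34(ω_sun−ω_arm) = −84(ω_ring−ω_arm),  ω_arm = 0, ω_ring = 1
ω_sun = 0 − (84/34)(1−0) = -42/17
exact speed ratio = -42/17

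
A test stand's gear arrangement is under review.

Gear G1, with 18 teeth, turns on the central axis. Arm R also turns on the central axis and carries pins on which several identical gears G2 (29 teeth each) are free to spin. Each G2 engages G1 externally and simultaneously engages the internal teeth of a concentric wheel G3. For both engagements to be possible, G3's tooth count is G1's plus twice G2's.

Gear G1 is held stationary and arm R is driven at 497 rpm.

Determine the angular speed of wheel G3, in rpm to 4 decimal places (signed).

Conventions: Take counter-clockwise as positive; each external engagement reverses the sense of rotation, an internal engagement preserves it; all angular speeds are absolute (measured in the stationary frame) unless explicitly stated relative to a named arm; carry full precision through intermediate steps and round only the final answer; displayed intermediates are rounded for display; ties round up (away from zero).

+614.7105 rpm

planetary set (18T centre, 29T on arm, 76T internal) — Willis relation
normalise by the input: solve with ω_arm = 1, then scale by 497 rpm
ring teeth: 18 + 2·29 = 76
18(ω_sun−ω_arm) = −76(ω_ring−ω_arm),  ω_sun = 0, ω_arm = 1
ω_ring = 1 − (18/76)(0−1) = 47/38
scale: ω_ring = 47/38 × 497 rpm = +614.7105 rpm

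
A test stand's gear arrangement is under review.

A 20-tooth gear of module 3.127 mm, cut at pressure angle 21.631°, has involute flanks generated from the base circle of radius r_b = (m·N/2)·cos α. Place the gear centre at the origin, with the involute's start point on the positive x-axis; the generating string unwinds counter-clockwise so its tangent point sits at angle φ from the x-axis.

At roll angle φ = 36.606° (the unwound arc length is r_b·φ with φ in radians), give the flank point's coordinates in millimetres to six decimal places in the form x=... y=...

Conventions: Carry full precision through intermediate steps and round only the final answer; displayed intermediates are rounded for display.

recognized (one wheel, involute flank): single-mesh tooth geometry, m = 3.127, N = 20
pitch radius r_p = m·N/2 = 3.127·20/2 = 31.270000
base radius r_b = r_p·cos α = 31.270000·cos 21.631° = 29.067878
roll angle φ = 36.606° = 0.63889523 rad
x = r_b·(cos φ + φ·sin φ) = 34.408635
y = r_b·(sin φ − φ·cos φ) = 2.425208

x=34.408635 y=2.425208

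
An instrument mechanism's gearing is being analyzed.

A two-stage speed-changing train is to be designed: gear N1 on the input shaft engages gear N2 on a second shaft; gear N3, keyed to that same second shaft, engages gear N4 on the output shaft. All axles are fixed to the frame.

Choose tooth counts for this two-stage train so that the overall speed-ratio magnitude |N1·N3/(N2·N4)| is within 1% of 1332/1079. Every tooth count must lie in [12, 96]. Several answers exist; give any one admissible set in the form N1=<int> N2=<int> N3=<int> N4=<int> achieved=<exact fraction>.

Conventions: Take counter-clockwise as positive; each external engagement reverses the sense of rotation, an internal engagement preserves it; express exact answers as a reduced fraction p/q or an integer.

N1=18 N2=13 N3=74 N4=83 achieved=1332/1079

class = fixed-axis compound train [2-stage, 1332/1079 wanted]
target = 1332/1079 in lowest terms: an exact hit needs N1·N3 = k·1332 and N2·N4 = k·1079 for one integer k, every count in [12, 96]; additionally prefer no 1:1 stage (N1 ≠ N2, N3 ≠ N4)
k = 1: N1·N3 = 1332 = 18·74, N2·N4 = 1079 = 13·83
achieved = 18·74/(13·83) = 1332/1079; |achieved − target| = 0 ≤ 333/26975 ✓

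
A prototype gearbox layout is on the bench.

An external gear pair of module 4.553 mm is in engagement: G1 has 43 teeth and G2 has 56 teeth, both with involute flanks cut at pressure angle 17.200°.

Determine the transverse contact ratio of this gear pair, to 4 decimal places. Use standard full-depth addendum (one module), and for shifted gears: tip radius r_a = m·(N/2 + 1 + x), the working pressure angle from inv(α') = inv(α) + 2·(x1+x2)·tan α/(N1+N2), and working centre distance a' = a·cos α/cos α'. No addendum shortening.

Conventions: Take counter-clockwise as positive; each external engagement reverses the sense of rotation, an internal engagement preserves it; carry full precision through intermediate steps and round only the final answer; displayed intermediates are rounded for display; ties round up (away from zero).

1.9179

class = single-mesh tooth geometry [involute pair 43T × 56T, m = 4.553]
base radii: r_b1 = 93.511721, r_b2 = 121.782707
tip radii: r_a1 = 102.442500, r_a2 = 132.037000
no profile shift: α' = α, a' = a
action lengths: √(r_a1²−r_b1²) = 41.833286, √(r_a2²−r_b2²) = 51.017073
base pitch p_b = π·m·cos α = 13.663988
CR = (41.833286 + 51.017073 − 225.373500·sin 17.20000°)/13.663988 = 1.917859
contact ratio ≈ 1.9179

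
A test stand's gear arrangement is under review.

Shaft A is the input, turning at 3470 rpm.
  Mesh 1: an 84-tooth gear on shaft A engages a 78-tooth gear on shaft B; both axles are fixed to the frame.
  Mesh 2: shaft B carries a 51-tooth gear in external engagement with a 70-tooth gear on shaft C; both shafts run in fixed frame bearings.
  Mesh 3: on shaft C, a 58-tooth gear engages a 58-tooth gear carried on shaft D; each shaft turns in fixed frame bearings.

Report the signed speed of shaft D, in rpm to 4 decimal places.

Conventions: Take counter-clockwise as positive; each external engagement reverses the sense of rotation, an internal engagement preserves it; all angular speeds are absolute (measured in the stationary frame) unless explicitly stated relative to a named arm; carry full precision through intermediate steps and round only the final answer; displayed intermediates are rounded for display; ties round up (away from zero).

class = fixed-axis compound train [3 meshes; 3 ratios multiply, 3 sense flips]
mesh 1 [84T→78T]: ω = 3470.0000×84/78 = 3736.9231 rpm, sense flips to −
mesh 2 [51T→70T]: ω = 3736.9231×51/70 = 2722.6154 rpm, sense flips to +
mesh 3 [58T→58T]: ω = 2722.6154×58/58 = 2722.6154 rpm, sense flips to −
signed output speed = -2722.6154 rpm

-2722.6154 rpm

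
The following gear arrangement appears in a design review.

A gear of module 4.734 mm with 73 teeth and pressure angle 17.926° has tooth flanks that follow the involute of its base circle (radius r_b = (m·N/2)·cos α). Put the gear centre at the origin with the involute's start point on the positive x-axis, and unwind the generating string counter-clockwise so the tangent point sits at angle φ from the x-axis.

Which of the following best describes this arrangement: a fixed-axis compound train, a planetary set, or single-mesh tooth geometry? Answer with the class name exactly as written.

topology: single-mesh involute geometry — m = 4.734, N = 73
classification: single-mesh tooth geometry

single-mesh tooth geometry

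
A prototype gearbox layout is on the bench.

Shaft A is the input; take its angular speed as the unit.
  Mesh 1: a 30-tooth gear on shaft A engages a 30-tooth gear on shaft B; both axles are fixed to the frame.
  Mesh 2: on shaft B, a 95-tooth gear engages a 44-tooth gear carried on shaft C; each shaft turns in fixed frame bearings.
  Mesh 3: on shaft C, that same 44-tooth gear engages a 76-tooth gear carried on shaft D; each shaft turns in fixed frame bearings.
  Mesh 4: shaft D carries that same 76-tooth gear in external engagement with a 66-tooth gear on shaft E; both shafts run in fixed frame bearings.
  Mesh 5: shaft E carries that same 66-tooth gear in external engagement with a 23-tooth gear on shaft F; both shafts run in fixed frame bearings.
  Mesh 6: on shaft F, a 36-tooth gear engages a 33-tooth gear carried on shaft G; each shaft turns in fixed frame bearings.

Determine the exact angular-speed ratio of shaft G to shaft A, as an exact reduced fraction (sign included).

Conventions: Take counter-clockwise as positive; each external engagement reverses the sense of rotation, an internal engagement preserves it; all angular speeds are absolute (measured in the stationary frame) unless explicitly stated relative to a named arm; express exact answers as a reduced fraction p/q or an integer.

class = fixed-axis compound train [6 meshes; 6 ratios multiply, 6 sense flips]
mesh 1 [30T→30T]: running ratio 1, sense −
mesh 2 [95T→44T]: running ratio 95/44, sense +
mesh 3 [44T→76T]: running ratio 5/4, sense −
mesh 4 [76T→66T]: running ratio 95/66, sense +
mesh 5 [66T→23T]: running ratio 95/23, sense −
mesh 6 [36T→33T]: running ratio 1140/253, sense +
ω_out/ω_in = 1140/253

1140/253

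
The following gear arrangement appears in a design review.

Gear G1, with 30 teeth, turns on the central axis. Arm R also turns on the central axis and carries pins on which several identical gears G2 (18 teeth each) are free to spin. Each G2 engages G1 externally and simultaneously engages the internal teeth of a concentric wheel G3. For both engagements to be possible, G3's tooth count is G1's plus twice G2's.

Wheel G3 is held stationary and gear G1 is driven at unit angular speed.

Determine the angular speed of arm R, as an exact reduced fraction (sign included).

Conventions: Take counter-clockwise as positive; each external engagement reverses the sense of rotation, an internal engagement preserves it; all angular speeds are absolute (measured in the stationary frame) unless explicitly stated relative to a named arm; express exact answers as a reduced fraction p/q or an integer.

5/16

planetary set (30T centre, 18T on arm, 66T internal) — Willis relation
ring teeth: 30 + 2·18 = 66
30(ω_sun−ω_arm) = −66(ω_ring−ω_arm),  ω_ring = 0, ω_sun = 1
30(1−ω_arm) = −66(0−ω_arm)  ⇒  96·ω_arm = 30  ⇒  ω_arm = 5/16
exact speed ratio = 5/16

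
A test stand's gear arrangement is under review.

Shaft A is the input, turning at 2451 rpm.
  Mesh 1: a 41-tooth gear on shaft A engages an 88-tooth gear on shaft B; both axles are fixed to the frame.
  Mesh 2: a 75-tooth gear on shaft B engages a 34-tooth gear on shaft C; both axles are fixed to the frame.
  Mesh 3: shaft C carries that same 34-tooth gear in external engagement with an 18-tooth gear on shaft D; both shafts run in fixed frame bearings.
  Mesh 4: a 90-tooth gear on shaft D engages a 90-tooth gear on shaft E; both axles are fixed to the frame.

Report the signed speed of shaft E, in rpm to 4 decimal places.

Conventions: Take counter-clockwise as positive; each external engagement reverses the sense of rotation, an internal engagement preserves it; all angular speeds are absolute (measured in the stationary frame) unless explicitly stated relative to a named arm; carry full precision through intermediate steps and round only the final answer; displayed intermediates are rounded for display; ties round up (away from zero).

+4758.0966 rpm

topology: fixed-axis compound train — 4 meshes, A→E
mesh 1 [41T→88T]: ω = 2451.0000×41/88 = 1141.9432 rpm, sense flips to −
mesh 2 [75T→34T]: ω = 1141.9432×75/34 = 2518.9923 rpm, sense flips to +
mesh 3 [34T→18T]: ω = 2518.9923×34/18 = 4758.0966 rpm, sense flips to −
mesh 4 [90T→90T]: ω = 4758.0966×90/90 = 4758.0966 rpm, sense flips to +
signed output speed = +4758.0966 rpm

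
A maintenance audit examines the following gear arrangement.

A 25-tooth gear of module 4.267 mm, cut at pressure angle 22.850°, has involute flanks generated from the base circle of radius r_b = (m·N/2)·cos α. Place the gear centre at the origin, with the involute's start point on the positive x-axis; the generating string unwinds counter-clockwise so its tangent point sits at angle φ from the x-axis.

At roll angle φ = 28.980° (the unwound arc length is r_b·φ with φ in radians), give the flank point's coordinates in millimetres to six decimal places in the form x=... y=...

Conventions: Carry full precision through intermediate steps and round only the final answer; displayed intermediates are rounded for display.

x=55.042637 y=2.066304

topology: single-mesh involute geometry — m = 4.267, N = 25
pitch radius r_p = m·N/2 = 4.267·25/2 = 53.337500
base radius r_b = r_p·cos α = 53.337500·cos 22.850° = 49.151820
roll angle φ = 28.980° = 0.50579642 rad
x = r_b·(cos φ + φ·sin φ) = 55.042637
y = r_b·(sin φ − φ·cos φ) = 2.066304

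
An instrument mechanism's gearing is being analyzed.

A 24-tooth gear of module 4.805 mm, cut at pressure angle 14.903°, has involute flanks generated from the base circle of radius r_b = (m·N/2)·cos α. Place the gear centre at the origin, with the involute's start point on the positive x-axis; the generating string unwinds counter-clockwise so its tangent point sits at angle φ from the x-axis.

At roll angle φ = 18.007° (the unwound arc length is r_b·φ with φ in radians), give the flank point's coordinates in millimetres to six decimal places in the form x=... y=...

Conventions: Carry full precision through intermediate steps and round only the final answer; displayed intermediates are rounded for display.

class = single-mesh tooth geometry [base-circle involute, m = 4.805, 24T]
pitch radius r_p = m·N/2 = 4.805·24/2 = 57.660000
base radius r_b = r_p·cos α = 57.660000·cos 14.903° = 55.720468
roll angle φ = 18.007° = 0.31428144 rad
x = r_b·(cos φ + φ·sin φ) = 58.404723
y = r_b·(sin φ − φ·cos φ) = 0.570892

x=58.404723 y=0.570892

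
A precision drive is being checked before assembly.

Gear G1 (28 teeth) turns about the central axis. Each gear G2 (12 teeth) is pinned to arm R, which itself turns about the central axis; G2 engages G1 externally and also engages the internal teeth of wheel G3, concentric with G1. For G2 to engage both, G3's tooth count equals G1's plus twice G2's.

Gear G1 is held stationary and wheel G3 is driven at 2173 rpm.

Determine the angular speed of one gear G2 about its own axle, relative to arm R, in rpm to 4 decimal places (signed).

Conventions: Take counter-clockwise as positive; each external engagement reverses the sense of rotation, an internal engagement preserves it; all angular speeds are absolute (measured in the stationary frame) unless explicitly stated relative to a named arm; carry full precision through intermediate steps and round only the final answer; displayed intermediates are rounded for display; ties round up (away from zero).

recognized (axles ride arm R): planetary set, 28/12/52 teeth
normalise by the input: solve with ω_ring = 1, then scale by 2173 rpm
ring teeth: 28 + 2·12 = 52
28(ω_sun−ω_arm) = −52(ω_ring−ω_arm),  ω_sun = 0, ω_ring = 1
28(0−ω_arm) = −52(1−ω_arm)  ⇒  80·ω_arm = 52  ⇒  ω_arm = 13/20
sun–planet mesh: 28·(0−13/20) = −12·(ω_p−ω_arm)  ⇒  ω_p−ω_arm = 91/60
scale: ω_p−ω_arm = 91/60 × 2173 rpm = +3295.7167 rpm

+3295.7167 rpm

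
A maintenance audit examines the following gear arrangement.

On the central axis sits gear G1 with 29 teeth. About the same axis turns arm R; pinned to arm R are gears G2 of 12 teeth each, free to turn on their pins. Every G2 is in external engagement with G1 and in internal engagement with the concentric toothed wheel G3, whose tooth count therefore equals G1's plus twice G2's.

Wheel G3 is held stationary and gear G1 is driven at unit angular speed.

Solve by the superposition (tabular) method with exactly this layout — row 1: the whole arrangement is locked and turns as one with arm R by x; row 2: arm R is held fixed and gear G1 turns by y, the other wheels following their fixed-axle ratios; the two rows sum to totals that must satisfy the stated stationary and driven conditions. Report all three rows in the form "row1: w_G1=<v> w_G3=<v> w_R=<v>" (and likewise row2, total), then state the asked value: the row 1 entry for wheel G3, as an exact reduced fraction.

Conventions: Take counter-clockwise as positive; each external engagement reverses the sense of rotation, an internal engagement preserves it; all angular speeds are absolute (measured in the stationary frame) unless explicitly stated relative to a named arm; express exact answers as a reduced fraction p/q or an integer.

row1: w_G1=29/82 w_G3=29/82 w_R=29/82
row2: w_G1=53/82 w_G3=-29/82 w_R=0
total: w_G1=1 w_G3=0 w_R=29/82
asked value: 29/82

class = planetary set [G3 = 29+2·12 = 53; Willis about the carrier]
row 1: whole set turns with the arm by x
row 2: sun turns y, ring = −(29/53)·y, arm 0
boundary: total ω_ring = x − (29/53)·y = 0 and total ω_sun = x + y = 1  ⇒  y = 53/82, x = 29/82
row 2 ring = −(29/53)·53/82 = -29/82
totals (row 1 + row 2): sun 29/82 + 53/82 = 1, ring 29/82 + (-29/82) = 0, arm 29/82 + 0 = 29/82
asked cell (row1, ring) = 29/82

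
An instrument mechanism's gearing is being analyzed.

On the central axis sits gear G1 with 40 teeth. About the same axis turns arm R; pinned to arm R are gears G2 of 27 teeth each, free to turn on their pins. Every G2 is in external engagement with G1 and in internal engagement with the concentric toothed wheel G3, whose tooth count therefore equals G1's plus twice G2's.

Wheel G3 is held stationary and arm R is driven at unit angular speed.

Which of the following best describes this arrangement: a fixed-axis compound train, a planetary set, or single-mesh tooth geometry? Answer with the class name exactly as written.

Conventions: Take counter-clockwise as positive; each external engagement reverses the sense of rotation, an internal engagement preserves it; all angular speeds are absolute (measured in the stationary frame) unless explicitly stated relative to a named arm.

planetary set

recognized (axles ride arm R): planetary set, 40/27/94 teeth
classification: planetary set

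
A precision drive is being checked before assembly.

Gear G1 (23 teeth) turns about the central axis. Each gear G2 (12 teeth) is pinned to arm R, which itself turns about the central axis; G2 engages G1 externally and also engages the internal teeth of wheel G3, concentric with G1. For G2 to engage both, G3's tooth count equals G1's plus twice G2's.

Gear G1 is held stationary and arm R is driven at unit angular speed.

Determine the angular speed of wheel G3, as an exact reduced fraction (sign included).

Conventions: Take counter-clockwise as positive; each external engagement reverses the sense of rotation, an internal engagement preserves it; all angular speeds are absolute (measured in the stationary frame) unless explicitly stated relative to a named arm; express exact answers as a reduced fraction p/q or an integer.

70/47

planetary set (23T centre, 12T on arm, 47T internal) — Willis relation
ring teeth: 23 + 2·12 = 47
23(ω_sun−ω_arm) = −47(ω_ring−ω_arm),  ω_sun = 0, ω_arm = 1
ω_ring = 1 − (23/47)(0−1) = 70/47
exact speed ratio = 70/47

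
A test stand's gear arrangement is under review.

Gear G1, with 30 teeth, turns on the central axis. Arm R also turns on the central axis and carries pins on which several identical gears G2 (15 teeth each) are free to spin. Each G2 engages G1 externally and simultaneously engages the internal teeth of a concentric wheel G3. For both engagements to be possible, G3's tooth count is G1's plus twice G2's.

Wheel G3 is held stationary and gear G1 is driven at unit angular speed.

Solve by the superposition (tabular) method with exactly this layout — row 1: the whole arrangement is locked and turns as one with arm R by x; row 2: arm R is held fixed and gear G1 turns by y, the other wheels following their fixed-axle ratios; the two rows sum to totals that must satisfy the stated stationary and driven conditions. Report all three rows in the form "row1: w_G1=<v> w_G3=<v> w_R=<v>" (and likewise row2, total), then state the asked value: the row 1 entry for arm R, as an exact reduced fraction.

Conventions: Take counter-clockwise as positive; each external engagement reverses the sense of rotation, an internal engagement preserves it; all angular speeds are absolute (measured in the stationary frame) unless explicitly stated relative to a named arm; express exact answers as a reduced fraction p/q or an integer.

topology: planetary set — G1 30T / G2 15T / G3 60T, arm = carrier (Willis)
row 1: whole set turns with the arm by x
row 2 — arm fixed, fixed-axis ratios: sun y, ring −(30/60)·y, arm 0
boundary: total ω_ring = x − (30/60)·y = 0 and total ω_sun = x + y = 1  ⇒  y = 2/3, x = 1/3
row 2 ring = −(30/60)·2/3 = -1/3
totals (row 1 + row 2): sun 1/3 + 2/3 = 1, ring 1/3 + (-1/3) = 0, arm 1/3 + 0 = 1/3
asked cell (row1, arm) = 1/3

row1: w_G1=1/3 w_G3=1/3 w_R=1/3
row2: w_G1=2/3 w_G3=-1/3 w_R=0
total: w_G1=1 w_G3=0 w_R=1/3
asked value: 1/3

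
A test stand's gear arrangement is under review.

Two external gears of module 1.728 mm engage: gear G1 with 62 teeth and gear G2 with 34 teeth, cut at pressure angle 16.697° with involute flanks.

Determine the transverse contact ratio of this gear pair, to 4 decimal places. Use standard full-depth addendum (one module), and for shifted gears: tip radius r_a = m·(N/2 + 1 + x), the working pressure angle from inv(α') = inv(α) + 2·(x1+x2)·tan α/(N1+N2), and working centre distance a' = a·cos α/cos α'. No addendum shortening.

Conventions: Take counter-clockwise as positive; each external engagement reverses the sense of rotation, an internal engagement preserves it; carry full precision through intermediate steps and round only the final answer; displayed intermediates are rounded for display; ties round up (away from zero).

1.9311

topology: single-mesh involute geometry — m = 1.728, 62T/34T pair
base radii: r_b1 = 51.309441, r_b2 = 28.137436
tip radii: r_a1 = 55.296000, r_a2 = 31.104000
no profile shift: α' = α, a' = a
action lengths: √(r_a1²−r_b1²) = 20.615258, √(r_a2²−r_b2²) = 13.256830
base pitch p_b = π·m·cos α = 5.199786
CR = (20.615258 + 13.256830 − 82.944000·sin 16.69700°)/5.199786 = 1.931121
contact ratio ≈ 1.9311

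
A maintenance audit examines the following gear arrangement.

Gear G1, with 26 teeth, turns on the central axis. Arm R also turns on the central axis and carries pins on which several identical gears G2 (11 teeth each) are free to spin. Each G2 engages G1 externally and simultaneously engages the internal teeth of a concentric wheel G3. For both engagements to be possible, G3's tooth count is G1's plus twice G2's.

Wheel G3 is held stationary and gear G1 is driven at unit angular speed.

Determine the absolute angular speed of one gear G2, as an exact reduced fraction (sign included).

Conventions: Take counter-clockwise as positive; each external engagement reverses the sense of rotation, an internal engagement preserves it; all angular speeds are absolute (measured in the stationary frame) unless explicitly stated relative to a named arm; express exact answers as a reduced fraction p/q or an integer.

-13/11

class = planetary set [G3 = 26+2·11 = 48; Willis about the carrier]
ring teeth: 26 + 2·11 = 48
26(ω_sun−ω_arm) = −48(ω_ring−ω_arm),  ω_ring = 0, ω_sun = 1
26(1−ω_arm) = −48(0−ω_arm)  ⇒  74·ω_arm = 26  ⇒  ω_arm = 13/37
sun–planet mesh: 26·(1−13/37) = −11·(ω_p−ω_arm)  ⇒  ω_p−ω_arm = -624/407
ω_p = 13/37 − 624/407 = -13/11
exact speed ratio = -13/11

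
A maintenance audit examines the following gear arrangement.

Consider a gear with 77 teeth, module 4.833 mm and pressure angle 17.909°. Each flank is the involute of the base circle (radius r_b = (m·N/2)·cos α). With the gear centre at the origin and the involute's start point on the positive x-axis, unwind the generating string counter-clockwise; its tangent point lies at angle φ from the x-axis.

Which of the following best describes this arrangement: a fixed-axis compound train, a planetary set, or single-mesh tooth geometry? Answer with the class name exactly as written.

single-mesh involute tooth geometry (77T wheel at module 4.833)
classification: single-mesh tooth geometry

single-mesh tooth geometry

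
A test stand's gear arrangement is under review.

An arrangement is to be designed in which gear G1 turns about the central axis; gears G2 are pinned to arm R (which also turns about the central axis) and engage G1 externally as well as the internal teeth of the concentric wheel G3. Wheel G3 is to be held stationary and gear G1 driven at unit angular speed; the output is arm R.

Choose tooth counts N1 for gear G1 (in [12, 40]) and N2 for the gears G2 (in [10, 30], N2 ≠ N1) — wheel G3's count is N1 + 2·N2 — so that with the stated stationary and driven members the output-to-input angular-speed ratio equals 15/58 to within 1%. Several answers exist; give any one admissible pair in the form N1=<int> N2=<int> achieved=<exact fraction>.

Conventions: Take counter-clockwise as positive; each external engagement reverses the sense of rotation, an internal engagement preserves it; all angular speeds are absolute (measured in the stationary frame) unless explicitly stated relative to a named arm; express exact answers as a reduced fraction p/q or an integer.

N1=15 N2=14 achieved=15/58

planetary set to be sized for 15/58 (Willis relation)
Willis with ω_ring = 0: ω_arm/ω_sun = N1/(N1+N3); set equal to 15/58  ⇒  N3/N1 = 1/(15/58) − 1 = 43/15
N3 = N1 + 2·N2  ⇒  N2/N1 = (N3/N1 − 1)/2 = (43/15 − 1)/2 = 14/15
smallest multiple with N1 ≥ 12 and N2 ≥ 10: k = 1  ⇒  N1 = 1·15 = 15, N2 = 1·14 = 14 (N1 ≤ 40, N2 ≤ 30, N2 ≠ N1 ✓), N3 = 15 + 2·14 = 43
check: N1/(N1+N3) with N1 = 15, N3 = 43 gives 15/58; |achieved − target| = 0 ≤ 3/1160 ✓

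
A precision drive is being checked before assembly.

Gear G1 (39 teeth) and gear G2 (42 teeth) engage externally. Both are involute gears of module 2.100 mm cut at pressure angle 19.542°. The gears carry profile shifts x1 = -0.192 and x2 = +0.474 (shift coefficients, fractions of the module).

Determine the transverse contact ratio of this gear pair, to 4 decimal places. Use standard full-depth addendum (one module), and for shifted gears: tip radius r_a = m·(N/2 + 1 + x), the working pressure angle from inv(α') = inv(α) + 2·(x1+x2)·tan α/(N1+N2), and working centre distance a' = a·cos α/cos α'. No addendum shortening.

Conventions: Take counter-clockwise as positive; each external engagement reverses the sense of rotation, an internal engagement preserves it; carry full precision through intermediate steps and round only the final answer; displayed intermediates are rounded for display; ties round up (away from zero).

recognized (one external pair, fixed centres): single-mesh tooth geometry, m = 2.100, N1 = 39, N2 = 42
base radii: r_b1 = 38.591139, r_b2 = 41.559688
tip radii: r_a1 = 42.646800, r_a2 = 47.195400
inv(α') = inv(19.542°) + 2·(-0.192+0.474)·tan α/(39+42) = 0.01634297  ⇒  α' = 20.60223°
a' = a·cos α / cos α' = 85.0500·cos 19.542°/cos 20.60223° = 85.627032
action lengths: √(r_a1²−r_b1²) = 18.151407, √(r_a2²−r_b2²) = 22.365110
base pitch p_b = π·m·cos α = 6.217315
CR = (18.151407 + 22.365110 − 85.627032·sin 20.60223°)/6.217315 = 1.670535
contact ratio ≈ 1.6705

1.6705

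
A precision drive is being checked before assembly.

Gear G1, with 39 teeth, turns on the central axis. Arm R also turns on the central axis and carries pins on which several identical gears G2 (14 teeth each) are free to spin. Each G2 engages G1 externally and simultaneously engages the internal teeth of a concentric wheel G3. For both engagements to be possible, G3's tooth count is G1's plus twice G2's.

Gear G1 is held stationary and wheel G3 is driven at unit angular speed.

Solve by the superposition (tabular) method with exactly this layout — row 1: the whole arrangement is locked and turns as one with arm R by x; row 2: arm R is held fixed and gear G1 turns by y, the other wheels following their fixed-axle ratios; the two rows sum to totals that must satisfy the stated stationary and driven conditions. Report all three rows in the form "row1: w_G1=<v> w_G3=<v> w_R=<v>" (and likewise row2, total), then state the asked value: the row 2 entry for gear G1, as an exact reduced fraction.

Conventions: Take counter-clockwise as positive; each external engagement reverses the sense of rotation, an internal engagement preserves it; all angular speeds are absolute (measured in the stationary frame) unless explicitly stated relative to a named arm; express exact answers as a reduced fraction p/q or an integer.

planetary set (39T centre, 14T on arm, 67T internal) — Willis relation
row 1: whole set turns with the arm by x
superposition row 2 [arm held]: sun y, ring −(39/67)·y, arm 0
boundary: total ω_sun = x + y = 0 and total ω_ring = x − (39/67)·y = 1  ⇒  y = -67/106, x = 67/106
row 2 ring = −(39/67)·(-67/106) = 39/106
totals (row 1 + row 2): sun 67/106 + (-67/106) = 0, ring 67/106 + 39/106 = 1, arm 67/106 + 0 = 67/106
asked cell (row2, sun) = -67/106

row1: w_G1=67/106 w_G3=67/106 w_R=67/106
row2: w_G1=-67/106 w_G3=39/106 w_R=0
total: w_G1=0 w_G3=1 w_R=67/106
asked value: -67/106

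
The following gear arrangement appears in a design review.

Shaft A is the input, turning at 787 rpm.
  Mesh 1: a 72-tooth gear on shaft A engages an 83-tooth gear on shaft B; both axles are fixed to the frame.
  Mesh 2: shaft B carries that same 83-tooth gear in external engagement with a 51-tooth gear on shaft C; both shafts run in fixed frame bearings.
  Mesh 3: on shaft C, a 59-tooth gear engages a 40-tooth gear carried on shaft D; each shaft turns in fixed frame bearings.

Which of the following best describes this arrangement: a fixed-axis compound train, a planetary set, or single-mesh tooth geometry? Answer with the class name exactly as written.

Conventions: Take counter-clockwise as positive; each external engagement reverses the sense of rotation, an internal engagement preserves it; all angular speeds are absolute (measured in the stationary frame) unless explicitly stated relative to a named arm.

fixed-axis compound train

3-mesh fixed-axis compound train (all bearings frame-fixed)
classification: fixed-axis compound train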